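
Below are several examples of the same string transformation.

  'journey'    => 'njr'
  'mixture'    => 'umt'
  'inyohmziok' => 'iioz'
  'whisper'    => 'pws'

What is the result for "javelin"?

lje

The transformation: move the last 3 characters to the front (rotate right by 3), then keep one character in every 3, starting at position 1 (positions 1st, 4th, 7th, ...).
"javelin" → "lje".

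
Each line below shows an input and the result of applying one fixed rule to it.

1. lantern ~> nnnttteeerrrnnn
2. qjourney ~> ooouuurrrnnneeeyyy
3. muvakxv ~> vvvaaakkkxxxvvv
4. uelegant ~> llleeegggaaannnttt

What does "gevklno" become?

vvvkkklllnnnooo

The transformation: delete the first 2 characters, then repeat every character 3 times.
"gevklno" → "vklno" → "vvvkkklllnnnooo".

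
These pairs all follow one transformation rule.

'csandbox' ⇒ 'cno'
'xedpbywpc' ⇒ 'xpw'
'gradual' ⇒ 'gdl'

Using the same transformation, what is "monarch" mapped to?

Rule — keep one character in every 3, starting at position 1 (positions 1st, 4th, 7th, ...).
So "monarch" becomes "mah".

mah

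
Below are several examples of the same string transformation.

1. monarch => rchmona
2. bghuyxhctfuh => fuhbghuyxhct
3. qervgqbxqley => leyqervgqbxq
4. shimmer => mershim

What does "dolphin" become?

hindolp

What's happening: move the last 3 characters to the front (rotate right by 3).
So "dolphin" becomes "hindolp".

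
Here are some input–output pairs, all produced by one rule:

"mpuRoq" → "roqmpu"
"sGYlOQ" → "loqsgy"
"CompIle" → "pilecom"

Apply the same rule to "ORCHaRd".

Looking at the pairs, the operation is to move the first 3 characters to the end (rotate left by 3), then convert every letter to lowercase.
On "ORCHaRd": the first step gives "HaRdORC", and the second then gives "hardorc".

hardorc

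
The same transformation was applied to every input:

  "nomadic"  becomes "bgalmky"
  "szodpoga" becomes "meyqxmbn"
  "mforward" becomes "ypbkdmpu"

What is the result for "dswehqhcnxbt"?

What's happening: shift every letter 2 places backward in the alphabet (wrapping around), then move the last 3 characters to the front (rotate right by 3).
For "dswehqhcnxbt", step one produces "bqucfofalvzr"; step two turns that into "vzrbqucfofal".

vzrbqucfofal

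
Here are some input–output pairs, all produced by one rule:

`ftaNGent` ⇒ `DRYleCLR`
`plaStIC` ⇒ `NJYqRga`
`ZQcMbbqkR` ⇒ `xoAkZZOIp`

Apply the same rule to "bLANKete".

The pattern: flip the case of every letter, then shift every letter 2 places backward in the alphabet (wrapping around).
Working it through for "bLANKete": intermediate "BlankETE", final "ZjyliCRC".

ZjyliCRC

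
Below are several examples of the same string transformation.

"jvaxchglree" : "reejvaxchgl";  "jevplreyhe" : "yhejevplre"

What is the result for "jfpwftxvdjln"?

jlnjfpwftxvd

What's happening: move the last 3 characters to the front (rotate right by 3).
"jfpwftxvdjln" → "jlnjfpwftxvd".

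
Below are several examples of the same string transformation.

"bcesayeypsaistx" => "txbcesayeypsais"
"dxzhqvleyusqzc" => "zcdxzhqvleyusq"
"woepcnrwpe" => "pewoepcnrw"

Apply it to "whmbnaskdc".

dcwhmbnask

The pattern: move the last 2 characters to the front (rotate right by 2).
Doing the same to "whmbnaskdc": "dcwhmbnask".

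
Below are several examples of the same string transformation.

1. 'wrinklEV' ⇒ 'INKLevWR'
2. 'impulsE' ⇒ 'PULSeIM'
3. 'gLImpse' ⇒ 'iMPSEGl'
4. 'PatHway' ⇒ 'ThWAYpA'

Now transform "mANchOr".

Each output is the input with this applied: move the first 2 characters to the end (rotate left by 2), then flip the case of every letter.
Applying both steps to "mANchOr": "NchOrmA", then "nCHoRMa".

nCHoRMa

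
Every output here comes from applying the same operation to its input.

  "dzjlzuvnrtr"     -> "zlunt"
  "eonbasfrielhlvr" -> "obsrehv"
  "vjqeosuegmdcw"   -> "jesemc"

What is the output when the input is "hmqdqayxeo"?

Each output is the input with this applied: keep every other character starting from the second (positions 2nd, 4th, 6th, ...).
Applying that to "hmqdqayxeo" gives "mdaxo".

mdaxo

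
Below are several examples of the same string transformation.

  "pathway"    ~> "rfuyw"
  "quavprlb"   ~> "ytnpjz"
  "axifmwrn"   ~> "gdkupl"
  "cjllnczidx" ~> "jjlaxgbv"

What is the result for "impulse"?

nsjqc

Each output is the input with this applied: shift every letter 2 places backward in the alphabet (wrapping around), then delete the first 2 characters.
So "impulse" becomes "nsjqc".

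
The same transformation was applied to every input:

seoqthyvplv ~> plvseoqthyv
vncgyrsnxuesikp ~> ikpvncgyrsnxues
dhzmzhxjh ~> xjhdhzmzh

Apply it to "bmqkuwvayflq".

flqbmqkuwvay

In each case the input is transformed by: move the last 3 characters to the front (rotate right by 3).
Doing the same to "bmqkuwvayflq": "flqbmqkuwvay".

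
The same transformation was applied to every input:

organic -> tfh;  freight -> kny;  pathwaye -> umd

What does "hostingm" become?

myl

The transformation: keep one character in every 3, starting at position 1 (positions 1st, 4th, 7th, ...), then shift every letter 5 places forward in the alphabet (wrapping around).
"hostingm" → "htg" → "myl".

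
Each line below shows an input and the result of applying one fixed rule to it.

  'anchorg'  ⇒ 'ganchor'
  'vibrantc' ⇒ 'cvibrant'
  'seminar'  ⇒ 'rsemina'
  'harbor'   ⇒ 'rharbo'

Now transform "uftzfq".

What's happening: move the last character to the front.
For "uftzfq" the result is "quftzf".

quftzf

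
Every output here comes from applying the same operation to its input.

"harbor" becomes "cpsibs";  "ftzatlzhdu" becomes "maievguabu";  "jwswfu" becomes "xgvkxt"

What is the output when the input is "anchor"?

What's happening: swap the front and back halves of the string, then shift every letter 1 place forward in the alphabet (wrapping around).
On "anchor": the first step gives "horanc", and the second then gives "ipsbod".

ipsbod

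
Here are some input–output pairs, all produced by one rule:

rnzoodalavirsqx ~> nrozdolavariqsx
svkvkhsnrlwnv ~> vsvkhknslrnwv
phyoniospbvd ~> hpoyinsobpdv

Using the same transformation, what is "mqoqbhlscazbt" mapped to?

qmqohbslacbzt

In each case the input is transformed by: swap each adjacent pair of characters (1↔2, 3↔4, ...).
So "mqoqbhlscazbt" becomes "qmqohbslacbzt".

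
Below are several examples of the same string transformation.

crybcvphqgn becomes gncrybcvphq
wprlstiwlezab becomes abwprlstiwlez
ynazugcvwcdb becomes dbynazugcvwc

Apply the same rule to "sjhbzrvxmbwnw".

The rule is to move the last 2 characters to the front (rotate right by 2).
So "sjhbzrvxmbwnw" becomes "nwsjhbzrvxmbw".

nwsjhbzrvxmbw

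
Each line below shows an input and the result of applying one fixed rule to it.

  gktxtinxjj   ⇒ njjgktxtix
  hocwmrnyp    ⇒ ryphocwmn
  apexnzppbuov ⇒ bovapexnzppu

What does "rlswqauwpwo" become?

wworlswqaup

Looking at the pairs, the operation is to move the last 3 characters to the front (rotate right by 3), then swap the first and last characters.
Applying both steps to "rlswqauwpwo": "pworlswqauw", then "wworlswqaup".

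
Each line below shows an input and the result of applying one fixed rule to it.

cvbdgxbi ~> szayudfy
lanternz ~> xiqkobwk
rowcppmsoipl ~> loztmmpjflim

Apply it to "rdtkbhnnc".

aohqeykkz

In each case the input is transformed by: swap each adjacent pair of characters (1↔2, 3↔4, ...), then shift every letter 3 places backward in the alphabet (wrapping around).
For "rdtkbhnnc" the result is "aohqeykkz".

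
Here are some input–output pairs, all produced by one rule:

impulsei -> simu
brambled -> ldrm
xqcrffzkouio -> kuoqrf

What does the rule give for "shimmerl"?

elhm

Rule — keep every other character starting from the second (positions 2nd, 4th, 6th, ...), then swap the front and back halves of the string.
For "shimmerl", step one produces "hmel"; step two turns that into "elhm".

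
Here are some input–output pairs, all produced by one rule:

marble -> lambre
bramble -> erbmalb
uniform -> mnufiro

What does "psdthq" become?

Looking at the pairs, the operation is to swap each adjacent pair of characters (1↔2, 3↔4, ...), then move the last character to the front.
Working it through for "psdthq": intermediate "sptdqh", final "hsptdq".

hsptdq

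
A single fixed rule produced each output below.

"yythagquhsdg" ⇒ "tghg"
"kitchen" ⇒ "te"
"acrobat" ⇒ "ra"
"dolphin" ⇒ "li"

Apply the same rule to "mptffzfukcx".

What's happening: keep one character in every 3, starting at position 3 (positions 3rd, 6th, 9th, ...).
Applying that to "mptffzfukcx" gives "tzk".

tzk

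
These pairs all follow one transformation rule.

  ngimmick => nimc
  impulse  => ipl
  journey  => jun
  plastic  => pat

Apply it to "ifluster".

Each output is the input with this applied: swap each adjacent pair of characters (1↔2, 3↔4, ...), then keep every other character starting from the second (positions 2nd, 4th, 6th, ...).
"ifluster" → "fiultsre" → "ilse".

ilse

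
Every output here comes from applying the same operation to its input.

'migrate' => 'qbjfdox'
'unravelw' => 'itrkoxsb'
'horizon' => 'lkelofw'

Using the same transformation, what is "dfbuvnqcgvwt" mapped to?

tqacyrsknzds

The transformation: shift every letter 3 places backward in the alphabet (wrapping around), then move the last 2 characters to the front (rotate right by 2).
Starting from "dfbuvnqcgvwt": after the first operation, "acyrsknzdstq"; after the second, "tqacyrsknzds".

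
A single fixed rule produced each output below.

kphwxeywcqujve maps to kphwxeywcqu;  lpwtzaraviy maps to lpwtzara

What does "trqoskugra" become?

trqosku

What's happening: delete the last 3 characters.
Doing the same to "trqoskugra": "trqosku".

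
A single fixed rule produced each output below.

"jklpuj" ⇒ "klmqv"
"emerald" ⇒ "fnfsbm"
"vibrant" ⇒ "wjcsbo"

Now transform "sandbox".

tboecp

In each case the input is transformed by: shift every letter 1 place forward in the alphabet (wrapping around), then delete the last character.
Working it through for "sandbox": intermediate "tboecpy", final "tboecp".
(Check on "emerald": → "fnfsbme" → "fnfsbm" ✓)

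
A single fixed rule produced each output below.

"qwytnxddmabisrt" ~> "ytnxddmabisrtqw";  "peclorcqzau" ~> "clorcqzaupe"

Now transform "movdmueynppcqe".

vdmueynppcqemo

The rule is to move the first 2 characters to the end (rotate left by 2).
Applying that to "movdmueynppcqe" gives "vdmueynppcqemo".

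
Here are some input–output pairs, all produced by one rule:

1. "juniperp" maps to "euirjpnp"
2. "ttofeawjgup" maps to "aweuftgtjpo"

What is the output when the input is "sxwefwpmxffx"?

What's happening: sort the characters into alphabetical order, then take characters alternately from the front and the back (1st, last, 2nd, 2nd-last, ...).
Starting from "sxwefwpmxffx": after the first operation, "efffmpswwxxx"; after the second, "exfxfxfwmwps".

exfxfxfwmwps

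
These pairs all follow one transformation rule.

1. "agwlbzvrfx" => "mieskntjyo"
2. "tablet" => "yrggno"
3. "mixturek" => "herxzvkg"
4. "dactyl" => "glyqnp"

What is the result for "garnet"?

argtne

Looking at the pairs, the operation is to swap the front and back halves of the string, then shift every letter 13 places forward in the alphabet (wrapping around) — i.e. ROT13.
Starting from "garnet": after the first operation, "netgar"; after the second, "argtne".
(Check on "dactyl": → "tyldac" → "glyqnp" ✓)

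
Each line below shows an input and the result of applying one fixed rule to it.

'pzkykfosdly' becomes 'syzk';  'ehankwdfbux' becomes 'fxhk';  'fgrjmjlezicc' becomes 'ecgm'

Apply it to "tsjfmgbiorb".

ibsm

The transformation: keep one character in every 3, starting at position 2 (positions 2nd, 5th, 8th, ...), then move the last 2 characters to the front (rotate right by 2).
Applying that to "tsjfmgbiorb" gives "ibsm".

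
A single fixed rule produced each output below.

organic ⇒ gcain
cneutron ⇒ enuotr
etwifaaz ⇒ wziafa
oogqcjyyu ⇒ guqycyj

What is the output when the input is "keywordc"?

The rule is to delete the first 2 characters, then take characters alternately from the front and the back (1st, last, 2nd, 2nd-last, ...).
For "keywordc", step one produces "ywordc"; step two turns that into "ycwdor".

ycwdor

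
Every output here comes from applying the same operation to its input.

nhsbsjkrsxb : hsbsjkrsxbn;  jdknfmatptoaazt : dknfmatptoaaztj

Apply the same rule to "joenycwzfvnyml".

oenycwzfvnymlj

In each case the input is transformed by: move the first character to the end.
"joenycwzfvnyml" → "oenycwzfvnymlj".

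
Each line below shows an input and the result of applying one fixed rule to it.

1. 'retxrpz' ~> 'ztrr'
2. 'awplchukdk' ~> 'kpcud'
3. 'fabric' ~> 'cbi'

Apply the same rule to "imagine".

eaii

Looking at the pairs, the operation is to swap the first and last characters, then keep every other character starting from the first (positions 1st, 3rd, 5th, ...).
On "imagine" that produces "eaii".
(Check on "retxrpz": → "zetxrpr" → "ztrr" ✓)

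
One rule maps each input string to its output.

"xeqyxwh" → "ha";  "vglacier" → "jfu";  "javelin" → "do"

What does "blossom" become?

ov

The transformation: shift every letter 3 places forward in the alphabet (wrapping around), then keep one character in every 3, starting at position 2 (positions 2nd, 5th, 8th, ...).
So "blossom" becomes "ov".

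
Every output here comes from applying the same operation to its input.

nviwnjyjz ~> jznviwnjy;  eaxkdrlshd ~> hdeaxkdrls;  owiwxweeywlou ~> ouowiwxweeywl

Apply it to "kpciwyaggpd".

pdkpciwyagg

The pattern: move the last 2 characters to the front (rotate right by 2).
"kpciwyaggpd" → "pdkpciwyagg".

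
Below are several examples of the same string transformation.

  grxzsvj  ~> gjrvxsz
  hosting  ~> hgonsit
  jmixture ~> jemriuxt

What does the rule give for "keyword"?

kderyow

The rule is to take characters alternately from the front and the back (1st, last, 2nd, 2nd-last, ...).
"keyword" → "kderyow".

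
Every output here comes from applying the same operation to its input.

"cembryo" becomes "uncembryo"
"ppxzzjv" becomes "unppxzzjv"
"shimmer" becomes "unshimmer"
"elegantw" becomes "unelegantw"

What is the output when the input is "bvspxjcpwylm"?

unbvspxjcpwylm

Looking at the pairs, the operation is to prepend "un".
On "bvspxjcpwylm" that produces "unbvspxjcpwylm".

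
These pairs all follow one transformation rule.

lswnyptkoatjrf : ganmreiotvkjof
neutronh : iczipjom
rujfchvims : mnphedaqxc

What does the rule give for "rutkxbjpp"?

Each output is the input with this applied: shift every letter 5 places backward in the alphabet (wrapping around), then take characters alternately from the front and the back (1st, last, 2nd, 2nd-last, ...).
Working it through for "rutkxbjpp": intermediate "mpofswekk", final "mkpkoefws".

mkpkoefws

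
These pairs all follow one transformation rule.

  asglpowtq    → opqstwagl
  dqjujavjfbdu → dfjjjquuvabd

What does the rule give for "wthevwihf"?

hitvwwefh

Rule — sort the characters into alphabetical order, then move the first 3 characters to the end (rotate left by 3).
Applying both steps to "wthevwihf": "efhhitvww", then "hitvwwefh".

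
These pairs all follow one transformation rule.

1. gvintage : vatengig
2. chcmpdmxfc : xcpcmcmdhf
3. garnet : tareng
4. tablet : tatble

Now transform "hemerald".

The pattern: sort the characters into reverse alphabetical order, then take characters alternately from the front and the back (1st, last, 2nd, 2nd-last, ...).
For "hemerald" the result is "ramdlehe".

ramdlehe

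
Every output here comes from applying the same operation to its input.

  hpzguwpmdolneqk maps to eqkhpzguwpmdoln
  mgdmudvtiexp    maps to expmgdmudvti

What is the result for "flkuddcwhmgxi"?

gxiflkuddcwhm

Each output is the input with this applied: move the last 3 characters to the front (rotate right by 3).
So "flkuddcwhmgxi" becomes "gxiflkuddcwhm".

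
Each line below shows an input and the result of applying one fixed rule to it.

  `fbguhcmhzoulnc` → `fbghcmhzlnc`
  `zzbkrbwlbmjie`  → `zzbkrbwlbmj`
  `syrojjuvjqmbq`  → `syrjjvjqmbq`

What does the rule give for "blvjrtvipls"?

blvjrtvpls

Rule — remove every vowel.
So "blvjrtvipls" becomes "blvjrtvpls".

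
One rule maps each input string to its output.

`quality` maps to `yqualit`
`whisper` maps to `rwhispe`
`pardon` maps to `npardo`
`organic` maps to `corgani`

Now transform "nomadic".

The transformation: move the last character to the front.
On "nomadic" that produces "cnomadi".

cnomadi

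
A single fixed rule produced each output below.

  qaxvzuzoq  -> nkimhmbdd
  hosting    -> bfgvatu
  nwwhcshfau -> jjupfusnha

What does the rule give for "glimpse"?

The rule is to move the first character to the end, then shift every letter 13 places forward in the alphabet (wrapping around) — i.e. ROT13.
On "glimpse": the first step gives "limpseg", and the second then gives "yvzcfrt".

yvzcfrt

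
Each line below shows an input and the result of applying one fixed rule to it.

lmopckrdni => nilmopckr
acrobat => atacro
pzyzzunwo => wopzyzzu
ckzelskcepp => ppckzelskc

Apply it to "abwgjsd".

sdabwg

Looking at the pairs, the operation is to move the last 3 characters to the front (rotate right by 3), then delete the first character.
On "abwgjsd": the first step gives "jsdabwg", and the second then gives "sdabwg".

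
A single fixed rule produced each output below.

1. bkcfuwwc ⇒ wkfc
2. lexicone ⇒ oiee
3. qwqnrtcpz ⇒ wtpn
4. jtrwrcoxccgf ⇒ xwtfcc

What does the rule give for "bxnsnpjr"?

xsrp

In each case the input is transformed by: keep every other character starting from the second (positions 2nd, 4th, 6th, ...), then sort the characters into reverse alphabetical order.
So "bxnsnpjr" becomes "xsrp".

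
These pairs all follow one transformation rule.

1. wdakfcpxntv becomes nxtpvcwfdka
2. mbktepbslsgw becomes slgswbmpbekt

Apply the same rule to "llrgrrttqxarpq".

rapxqqltltrrgr

What's happening: move the last 3 characters to the front (rotate right by 3), then take characters alternately from the front and the back (1st, last, 2nd, 2nd-last, ...).
"llrgrrttqxarpq" → "rpqllrgrrttqxa" → "rapxqqltltrrgr".
(Check on "mbktepbslsgw": → "sgwmbktepbsl" → "slgswbmpbekt" ✓)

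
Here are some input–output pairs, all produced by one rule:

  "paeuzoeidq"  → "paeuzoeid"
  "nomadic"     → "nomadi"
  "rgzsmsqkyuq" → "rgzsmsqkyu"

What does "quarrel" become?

Each output is the input with this applied: delete the last character.
Applying that to "quarrel" gives "quarre".

quarre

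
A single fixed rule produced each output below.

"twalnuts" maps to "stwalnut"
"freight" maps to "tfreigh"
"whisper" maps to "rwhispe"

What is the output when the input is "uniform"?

What's happening: move the last character to the front.
Doing the same to "uniform": "munifor".

munifor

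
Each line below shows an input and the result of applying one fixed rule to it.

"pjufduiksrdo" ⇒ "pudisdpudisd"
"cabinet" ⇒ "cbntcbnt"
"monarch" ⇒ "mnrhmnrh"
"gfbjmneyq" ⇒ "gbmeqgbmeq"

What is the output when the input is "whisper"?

In each case the input is transformed by: keep every other character starting from the first (positions 1st, 3rd, 5th, ...), then write the whole string twice.
On "whisper": the first step gives "wipr", and the second then gives "wiprwipr".

wiprwipr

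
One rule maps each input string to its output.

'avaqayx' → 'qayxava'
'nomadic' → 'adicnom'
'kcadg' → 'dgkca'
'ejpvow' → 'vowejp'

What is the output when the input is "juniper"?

iperjun

What's happening: move the first 3 characters to the end (rotate left by 3).
So "juniper" becomes "iperjun".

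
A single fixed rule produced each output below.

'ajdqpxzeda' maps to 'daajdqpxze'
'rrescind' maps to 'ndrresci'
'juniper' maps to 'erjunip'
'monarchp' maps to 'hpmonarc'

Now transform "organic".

The pattern: move the last 2 characters to the front (rotate right by 2).
Doing the same to "organic": "icorgan".

icorgan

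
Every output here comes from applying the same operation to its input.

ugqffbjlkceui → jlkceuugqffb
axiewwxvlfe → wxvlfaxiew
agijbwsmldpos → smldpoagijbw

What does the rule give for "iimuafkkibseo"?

Looking at the pairs, the operation is to delete the last character, then swap the front and back halves of the string.
On "iimuafkkibseo": the first step gives "iimuafkkibse", and the second then gives "kkibseiimuaf".

kkibseiimuaf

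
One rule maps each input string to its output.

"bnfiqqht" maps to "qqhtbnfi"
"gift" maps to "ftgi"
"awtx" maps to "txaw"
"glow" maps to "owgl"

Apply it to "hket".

ethk

In each case the input is transformed by: swap the front and back halves of the string.
Applying that to "hket" gives "ethk".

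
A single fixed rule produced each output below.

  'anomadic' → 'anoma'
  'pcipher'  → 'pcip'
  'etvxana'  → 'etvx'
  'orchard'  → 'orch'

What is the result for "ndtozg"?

ndt

In each case the input is transformed by: delete the last 3 characters.
"ndtozg" → "ndt".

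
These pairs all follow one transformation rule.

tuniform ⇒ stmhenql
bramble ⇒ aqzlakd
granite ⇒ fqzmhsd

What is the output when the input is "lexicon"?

Each output is the input with this applied: shift every letter 1 place backward in the alphabet (wrapping around).
So "lexicon" becomes "kdwhbnm".

kdwhbnm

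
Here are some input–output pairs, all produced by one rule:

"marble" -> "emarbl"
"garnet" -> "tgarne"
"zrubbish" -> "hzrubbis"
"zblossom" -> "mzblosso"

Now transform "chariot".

tchario

In each case the input is transformed by: move the last character to the front.
"chariot" → "tchario".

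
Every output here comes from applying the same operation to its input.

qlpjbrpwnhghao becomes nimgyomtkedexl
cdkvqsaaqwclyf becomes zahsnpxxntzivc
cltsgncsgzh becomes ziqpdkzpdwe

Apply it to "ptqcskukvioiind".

mqnzphrhsflffka

The pattern: shift every letter 3 places backward in the alphabet (wrapping around).
On "ptqcskukvioiind" that produces "mqnzphrhsflffka".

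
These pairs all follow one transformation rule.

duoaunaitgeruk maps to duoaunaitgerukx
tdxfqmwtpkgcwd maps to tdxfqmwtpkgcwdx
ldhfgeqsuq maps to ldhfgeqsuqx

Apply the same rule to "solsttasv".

solsttasvx

What's happening: append "x".
Doing the same to "solsttasv": "solsttasvx".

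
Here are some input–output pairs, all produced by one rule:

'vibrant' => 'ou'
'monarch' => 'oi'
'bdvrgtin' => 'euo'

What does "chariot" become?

iu

What's happening: shift every letter 1 place forward in the alphabet (wrapping around), then keep only the vowels.
On "chariot": the first step gives "dibsjpu", and the second then gives "iu".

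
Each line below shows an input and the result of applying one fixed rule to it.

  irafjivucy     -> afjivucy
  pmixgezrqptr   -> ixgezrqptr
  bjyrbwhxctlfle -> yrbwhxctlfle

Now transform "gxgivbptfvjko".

The pattern: delete the first 2 characters.
Doing the same to "gxgivbptfvjko": "givbptfvjko".

givbptfvjko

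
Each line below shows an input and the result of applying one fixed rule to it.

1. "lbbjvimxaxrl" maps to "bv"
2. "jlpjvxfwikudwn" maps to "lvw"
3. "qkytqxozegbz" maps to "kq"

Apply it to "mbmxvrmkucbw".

bv

Each output is the input with this applied: keep one character in every 3, starting at position 2 (positions 2nd, 5th, 8th, ...), then delete the last 2 characters.
"mbmxvrmkucbw" → "bvkb" → "bv".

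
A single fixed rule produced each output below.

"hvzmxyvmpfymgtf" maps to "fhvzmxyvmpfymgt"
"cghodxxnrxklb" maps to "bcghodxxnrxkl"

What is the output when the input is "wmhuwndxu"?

uwmhuwndx

What's happening: move the last character to the front.
For "wmhuwndxu" the result is "uwmhuwndx".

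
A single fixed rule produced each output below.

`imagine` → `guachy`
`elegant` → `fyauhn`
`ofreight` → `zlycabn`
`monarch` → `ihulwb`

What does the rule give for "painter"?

uchnyl

The pattern: shift every letter 6 places backward in the alphabet (wrapping around), then delete the first character.
For "painter" the result is "uchnyl".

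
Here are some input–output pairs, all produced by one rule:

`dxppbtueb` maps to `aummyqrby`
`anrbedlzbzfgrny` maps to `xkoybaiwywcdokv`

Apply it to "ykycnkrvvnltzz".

vhvzkhosskiqww

In each case the input is transformed by: shift every letter 3 places backward in the alphabet (wrapping around).
Doing the same to "ykycnkrvvnltzz": "vhvzkhosskiqww".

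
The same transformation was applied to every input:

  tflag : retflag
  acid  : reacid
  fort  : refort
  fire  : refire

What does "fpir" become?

refpir

The rule is to prepend "re".
For "fpir" the result is "refpir".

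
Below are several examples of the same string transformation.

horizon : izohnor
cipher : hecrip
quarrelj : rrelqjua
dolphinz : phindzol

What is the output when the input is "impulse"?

ulsiemp

Each output is the input with this applied: swap the first and last characters, then move the first 3 characters to the end (rotate left by 3).
Applying both steps to "impulse": "empulsi", then "ulsiemp".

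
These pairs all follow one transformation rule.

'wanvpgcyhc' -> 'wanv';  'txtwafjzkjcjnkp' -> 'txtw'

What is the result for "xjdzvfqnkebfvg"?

xjdz

Each output is the input with this applied: keep only the first 4 characters.
For "xjdzvfqnkebfvg" the result is "xjdz".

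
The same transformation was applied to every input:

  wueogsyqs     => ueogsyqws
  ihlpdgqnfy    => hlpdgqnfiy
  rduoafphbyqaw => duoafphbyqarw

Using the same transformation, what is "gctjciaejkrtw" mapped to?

ctjciaejkrtgw

Each output is the input with this applied: swap the first and last characters, then move the first character to the end.
Working it through for "gctjciaejkrtw": intermediate "wctjciaejkrtg", final "ctjciaejkrtgw".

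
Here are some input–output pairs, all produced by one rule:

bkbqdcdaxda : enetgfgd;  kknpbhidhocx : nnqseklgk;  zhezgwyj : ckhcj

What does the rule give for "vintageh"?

The rule is to delete the last 3 characters, then shift every letter 3 places forward in the alphabet (wrapping around).
Doing the same to "vintageh": "ylqwd".

ylqwd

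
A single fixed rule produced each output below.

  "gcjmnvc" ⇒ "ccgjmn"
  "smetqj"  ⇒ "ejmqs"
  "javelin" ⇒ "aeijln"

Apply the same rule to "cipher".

cehip

Rule — sort the characters into alphabetical order, then delete the last character.
"cipher" → "cehipr" → "cehip".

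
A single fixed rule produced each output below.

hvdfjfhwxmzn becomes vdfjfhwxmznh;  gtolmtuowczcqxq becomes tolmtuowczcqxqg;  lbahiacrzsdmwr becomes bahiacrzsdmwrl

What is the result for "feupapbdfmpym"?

eupapbdfmpymf

Each output is the input with this applied: move the first character to the end.
"feupapbdfmpym" → "eupapbdfmpymf".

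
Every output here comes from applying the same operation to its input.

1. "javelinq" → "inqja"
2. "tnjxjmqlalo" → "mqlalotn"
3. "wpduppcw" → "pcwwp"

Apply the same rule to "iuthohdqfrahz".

hdqfrahziu

Each output is the input with this applied: move the first 2 characters to the end (rotate left by 2), then delete the first 3 characters.
On "iuthohdqfrahz": the first step gives "thohdqfrahziu", and the second then gives "hdqfrahziu".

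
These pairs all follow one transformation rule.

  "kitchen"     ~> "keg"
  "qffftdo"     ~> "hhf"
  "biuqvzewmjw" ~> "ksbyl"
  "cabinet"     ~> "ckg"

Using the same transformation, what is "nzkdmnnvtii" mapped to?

Rule — keep every other character starting from the second (positions 2nd, 4th, 6th, ...), then shift every letter 2 places forward in the alphabet (wrapping around).
Applying both steps to "nzkdmnnvtii": "zdnvi", then "bfpxk".

bfpxk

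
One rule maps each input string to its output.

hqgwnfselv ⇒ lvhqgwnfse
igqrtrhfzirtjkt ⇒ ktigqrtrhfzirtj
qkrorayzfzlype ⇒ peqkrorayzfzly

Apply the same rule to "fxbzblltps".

Looking at the pairs, the operation is to move the last 2 characters to the front (rotate right by 2).
"fxbzblltps" → "psfxbzbllt".

psfxbzbllt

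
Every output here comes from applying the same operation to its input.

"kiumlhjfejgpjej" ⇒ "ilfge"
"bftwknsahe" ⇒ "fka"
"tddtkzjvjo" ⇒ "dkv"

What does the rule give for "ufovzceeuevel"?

fzev

Looking at the pairs, the operation is to keep one character in every 3, starting at position 2 (positions 2nd, 5th, 8th, ...).
So "ufovzceeuevel" becomes "fzev".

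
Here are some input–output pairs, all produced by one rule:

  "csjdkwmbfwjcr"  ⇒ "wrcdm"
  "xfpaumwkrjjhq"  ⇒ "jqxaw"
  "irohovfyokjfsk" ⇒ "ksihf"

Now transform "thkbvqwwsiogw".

The transformation: keep one character in every 3, starting at position 1 (positions 1st, 4th, 7th, ...), then move the first 3 characters to the end (rotate left by 3).
On "thkbvqwwsiogw" that produces "iwtbw".

iwtbw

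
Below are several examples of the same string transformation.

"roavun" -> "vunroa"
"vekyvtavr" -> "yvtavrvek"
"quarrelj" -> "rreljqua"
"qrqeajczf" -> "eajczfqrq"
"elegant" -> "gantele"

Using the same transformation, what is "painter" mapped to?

In each case the input is transformed by: move the first 3 characters to the end (rotate left by 3).
For "painter" the result is "nterpai".

nterpai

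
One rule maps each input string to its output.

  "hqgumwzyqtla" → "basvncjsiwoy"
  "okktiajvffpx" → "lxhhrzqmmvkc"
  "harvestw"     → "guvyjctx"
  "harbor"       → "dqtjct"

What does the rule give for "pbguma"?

The rule is to swap the front and back halves of the string, then shift every letter 2 places forward in the alphabet (wrapping around).
Starting from "pbguma": after the first operation, "umapbg"; after the second, "wocrdi".
(Check on "okktiajvffpx": → "jvffpxokktia" → "lxhhrzqmmvkc" ✓)

wocrdi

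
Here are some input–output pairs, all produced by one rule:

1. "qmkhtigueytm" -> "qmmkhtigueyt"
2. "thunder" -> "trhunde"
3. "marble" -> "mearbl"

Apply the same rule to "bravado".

Rule — swap the first and last characters, then move the last character to the front.
Working it through for "bravado": intermediate "oravadb", final "boravad".

boravad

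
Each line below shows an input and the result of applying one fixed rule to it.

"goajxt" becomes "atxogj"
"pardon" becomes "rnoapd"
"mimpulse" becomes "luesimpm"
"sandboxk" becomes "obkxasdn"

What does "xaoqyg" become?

Looking at the pairs, the operation is to swap each adjacent pair of characters (1↔2, 3↔4, ...), then swap the front and back halves of the string.
Applying both steps to "xaoqyg": "axqogy", then "ogyaxq".

ogyaxq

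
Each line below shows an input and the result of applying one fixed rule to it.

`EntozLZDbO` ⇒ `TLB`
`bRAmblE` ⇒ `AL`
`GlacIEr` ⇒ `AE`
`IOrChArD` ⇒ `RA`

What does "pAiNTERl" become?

The pattern: keep one character in every 3, starting at position 3 (positions 3rd, 6th, 9th, ...), then convert every letter to uppercase.
"pAiNTERl" → "iE" → "IE".

IE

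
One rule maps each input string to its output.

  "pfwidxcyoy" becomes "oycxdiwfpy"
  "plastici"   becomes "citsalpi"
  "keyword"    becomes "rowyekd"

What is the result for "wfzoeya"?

yeozfwa

What's happening: reverse the string, then move the first character to the end.
Doing the same to "wfzoeya": "yeozfwa".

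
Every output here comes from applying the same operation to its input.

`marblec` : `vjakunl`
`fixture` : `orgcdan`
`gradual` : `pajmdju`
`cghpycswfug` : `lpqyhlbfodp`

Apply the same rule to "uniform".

dwroxav

The rule is to shift every letter 9 places forward in the alphabet (wrapping around).
Applying that to "uniform" gives "dwroxav".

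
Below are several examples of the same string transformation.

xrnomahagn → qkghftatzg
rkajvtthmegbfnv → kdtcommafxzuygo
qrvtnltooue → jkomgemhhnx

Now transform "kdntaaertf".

dwgmttxkmy

What's happening: shift every letter 7 places backward in the alphabet (wrapping around).
On "kdntaaertf" that produces "dwgmttxkmy".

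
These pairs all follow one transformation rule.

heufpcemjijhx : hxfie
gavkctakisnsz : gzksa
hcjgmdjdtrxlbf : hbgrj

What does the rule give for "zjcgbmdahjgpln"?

zlgjd

The transformation: keep one character in every 3, starting at position 1 (positions 1st, 4th, 7th, ...), then take characters alternately from the front and the back (1st, last, 2nd, 2nd-last, ...).
Starting from "zjcgbmdahjgpln": after the first operation, "zgdjl"; after the second, "zlgjd".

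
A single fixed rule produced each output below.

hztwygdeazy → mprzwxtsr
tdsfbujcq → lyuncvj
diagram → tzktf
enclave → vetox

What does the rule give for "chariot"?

tkbhm

Looking at the pairs, the operation is to delete the first 2 characters, then shift every letter 7 places backward in the alphabet (wrapping around).
On "chariot": the first step gives "ariot", and the second then gives "tkbhm".
(Check on "enclave": → "clave" → "vetox" ✓)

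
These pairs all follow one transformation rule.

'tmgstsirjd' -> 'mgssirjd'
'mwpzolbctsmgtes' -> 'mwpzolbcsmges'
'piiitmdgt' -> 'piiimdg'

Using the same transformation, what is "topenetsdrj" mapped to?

openesdrj

In each case the input is transformed by: remove every "t".
On "topenetsdrj" that produces "openesdrj".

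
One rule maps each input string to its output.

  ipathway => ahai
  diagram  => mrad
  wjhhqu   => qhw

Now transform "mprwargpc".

The transformation: keep every other character starting from the first (positions 1st, 3rd, 5th, ...), then reverse the string.
For "mprwargpc", step one produces "mragc"; step two turns that into "cgarm".

cgarm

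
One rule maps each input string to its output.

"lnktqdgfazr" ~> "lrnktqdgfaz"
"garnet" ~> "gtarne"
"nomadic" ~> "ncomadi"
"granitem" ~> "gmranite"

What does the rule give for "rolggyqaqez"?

rzolggyqaqe

Each output is the input with this applied: swap the first and last characters, then move the last character to the front.
Applying that to "rolggyqaqez" gives "rzolggyqaqe".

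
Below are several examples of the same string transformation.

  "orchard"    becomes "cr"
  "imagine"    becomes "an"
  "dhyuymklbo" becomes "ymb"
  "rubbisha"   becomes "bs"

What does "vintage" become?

Each output is the input with this applied: keep one character in every 3, starting at position 3 (positions 3rd, 6th, 9th, ...).
So "vintage" becomes "ng".

ng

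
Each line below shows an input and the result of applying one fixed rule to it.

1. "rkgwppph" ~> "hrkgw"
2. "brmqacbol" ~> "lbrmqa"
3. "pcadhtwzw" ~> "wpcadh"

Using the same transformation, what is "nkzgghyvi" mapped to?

inkzgg

The transformation: move the last character to the front, then delete the last 3 characters.
"nkzgghyvi" → "inkzgghyv" → "inkzgg".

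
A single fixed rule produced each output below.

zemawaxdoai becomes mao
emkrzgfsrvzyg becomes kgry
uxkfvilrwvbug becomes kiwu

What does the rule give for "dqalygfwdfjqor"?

agdq

Each output is the input with this applied: keep one character in every 3, starting at position 3 (positions 3rd, 6th, 9th, ...).
On "dqalygfwdfjqor" that produces "agdq".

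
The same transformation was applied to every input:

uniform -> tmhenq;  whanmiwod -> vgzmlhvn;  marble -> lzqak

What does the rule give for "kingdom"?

In each case the input is transformed by: delete the last character, then shift every letter 1 place backward in the alphabet (wrapping around).
Starting from "kingdom": after the first operation, "kingdo"; after the second, "jhmfcn".
(Check on "whanmiwod": → "whanmiwo" → "vgzmlhvn" ✓)

jhmfcn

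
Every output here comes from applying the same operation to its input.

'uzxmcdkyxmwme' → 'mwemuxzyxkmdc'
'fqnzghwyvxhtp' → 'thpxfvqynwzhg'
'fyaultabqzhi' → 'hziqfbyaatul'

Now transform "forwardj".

Each output is the input with this applied: move the last 2 characters to the front (rotate right by 2), then take characters alternately from the front and the back (1st, last, 2nd, 2nd-last, ...).
Working it through for "forwardj": intermediate "djforwar", final "drjafwor".

drjafwor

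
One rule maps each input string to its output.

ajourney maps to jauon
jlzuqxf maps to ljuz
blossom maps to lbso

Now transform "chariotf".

hcrao

The transformation: swap each adjacent pair of characters (1↔2, 3↔4, ...), then delete the last 3 characters.
Starting from "chariotf": after the first operation, "hcraoift"; after the second, "hcrao".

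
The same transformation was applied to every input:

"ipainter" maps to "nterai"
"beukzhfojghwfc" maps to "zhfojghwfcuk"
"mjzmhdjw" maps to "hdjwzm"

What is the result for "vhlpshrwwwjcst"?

shrwwwjcstlp

Rule — delete the first 2 characters, then move the first 2 characters to the end (rotate left by 2).
For "vhlpshrwwwjcst", step one produces "lpshrwwwjcst"; step two turns that into "shrwwwjcstlp".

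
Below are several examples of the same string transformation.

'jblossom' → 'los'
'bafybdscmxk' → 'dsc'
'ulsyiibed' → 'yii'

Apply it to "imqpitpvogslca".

The transformation: move the last 3 characters to the front (rotate right by 3), then keep only the last 3 characters.
On "imqpitpvogslca": the first step gives "lcaimqpitpvogs", and the second then gives "ogs".

ogs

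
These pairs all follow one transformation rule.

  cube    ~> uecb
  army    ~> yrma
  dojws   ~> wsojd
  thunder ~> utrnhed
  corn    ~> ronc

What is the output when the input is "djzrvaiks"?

zvsrkjida

The pattern: sort the characters into reverse alphabetical order.
Applying that to "djzrvaiks" gives "zvsrkjida".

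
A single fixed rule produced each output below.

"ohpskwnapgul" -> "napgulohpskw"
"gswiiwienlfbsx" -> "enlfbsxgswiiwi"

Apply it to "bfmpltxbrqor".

The transformation: swap the front and back halves of the string.
"bfmpltxbrqor" → "xbrqorbfmplt".

xbrqorbfmplt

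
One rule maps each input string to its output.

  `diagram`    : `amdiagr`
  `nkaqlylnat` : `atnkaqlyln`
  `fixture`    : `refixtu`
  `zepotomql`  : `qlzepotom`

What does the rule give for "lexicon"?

In each case the input is transformed by: move the last 2 characters to the front (rotate right by 2).
On "lexicon" that produces "onlexic".

onlexic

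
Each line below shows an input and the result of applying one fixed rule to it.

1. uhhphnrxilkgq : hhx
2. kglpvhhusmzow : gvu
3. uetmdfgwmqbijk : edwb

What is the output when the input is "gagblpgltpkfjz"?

allk

The pattern: delete the last 3 characters, then keep one character in every 3, starting at position 2 (positions 2nd, 5th, 8th, ...).
For "gagblpgltpkfjz", step one produces "gagblpgltpk"; step two turns that into "allk".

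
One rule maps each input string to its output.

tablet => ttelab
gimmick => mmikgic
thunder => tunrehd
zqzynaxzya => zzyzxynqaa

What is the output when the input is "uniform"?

runoimf

The rule is to sort the characters into reverse alphabetical order, then swap each adjacent pair of characters (1↔2, 3↔4, ...).
Applying that to "uniform" gives "runoimf".
(Check on "zqzynaxzya": → "zzzyyxqnaa" → "zzyzxynqaa" ✓)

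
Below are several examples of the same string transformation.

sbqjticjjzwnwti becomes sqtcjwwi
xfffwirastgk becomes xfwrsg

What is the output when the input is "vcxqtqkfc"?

The rule is to keep every other character starting from the first (positions 1st, 3rd, 5th, ...).
On "vcxqtqkfc" that produces "vxtkc".

vxtkc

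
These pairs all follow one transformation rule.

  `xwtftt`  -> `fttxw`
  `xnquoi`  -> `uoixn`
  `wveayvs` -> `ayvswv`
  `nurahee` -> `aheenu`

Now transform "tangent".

gentta

The transformation: move the first 3 characters to the end (rotate left by 3), then delete the last character.
Starting from "tangent": after the first operation, "genttan"; after the second, "gentta".
(Check on "xnquoi": → "uoixnq" → "uoixn" ✓)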